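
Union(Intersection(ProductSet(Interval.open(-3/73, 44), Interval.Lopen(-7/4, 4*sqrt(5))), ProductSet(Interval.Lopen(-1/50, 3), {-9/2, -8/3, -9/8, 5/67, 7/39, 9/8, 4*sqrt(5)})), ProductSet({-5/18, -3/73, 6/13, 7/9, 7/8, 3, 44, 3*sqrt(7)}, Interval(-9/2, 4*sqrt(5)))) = Union(ProductSet({-5/18, -3/73, 6/13, 7/9, 7/8, 3, 44, 3*sqrt(7)}, Interval(-9/2, 4*sqrt(5))), ProductSet(Interval.Lopen(-1/50, 3), {-9/8, 5/67, 7/39, 9/8, 4*sqrt(5)}))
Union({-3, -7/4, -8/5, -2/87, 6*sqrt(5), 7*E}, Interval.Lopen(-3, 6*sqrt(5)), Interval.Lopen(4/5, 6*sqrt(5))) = Union({7*E}, Interval(-3, 6*sqrt(5)))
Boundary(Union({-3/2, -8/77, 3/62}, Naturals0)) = Union({-3/2, -8/77, 3/62}, Naturals0)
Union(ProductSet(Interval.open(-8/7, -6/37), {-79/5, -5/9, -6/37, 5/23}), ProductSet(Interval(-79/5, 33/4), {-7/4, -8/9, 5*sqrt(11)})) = Union(ProductSet(Interval(-79/5, 33/4), {-7/4, -8/9, 5*sqrt(11)}), ProductSet(Interval.open(-8/7, -6/37), {-79/5, -5/9, -6/37, 5/23}))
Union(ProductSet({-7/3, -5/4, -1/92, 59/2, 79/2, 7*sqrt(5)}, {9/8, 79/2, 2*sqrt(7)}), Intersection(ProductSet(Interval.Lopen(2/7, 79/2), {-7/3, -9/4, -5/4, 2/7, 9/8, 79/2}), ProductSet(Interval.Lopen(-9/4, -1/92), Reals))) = ProductSet({-7/3, -5/4, -1/92, 59/2, 79/2, 7*sqrt(5)}, {9/8, 79/2, 2*sqrt(7)})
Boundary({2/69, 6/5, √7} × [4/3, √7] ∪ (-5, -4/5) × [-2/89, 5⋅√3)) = ({-5, -4/5} × [-2/89, 5⋅√3]) ∪ ([-5, -4/5] × {-2/89, 5⋅√3}) ∪ ({2/69, 6/5, √7} × [4/3, √7])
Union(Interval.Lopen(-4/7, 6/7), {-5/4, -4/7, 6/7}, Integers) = Union({-5/4}, Integers, Interval(-4/7, 6/7))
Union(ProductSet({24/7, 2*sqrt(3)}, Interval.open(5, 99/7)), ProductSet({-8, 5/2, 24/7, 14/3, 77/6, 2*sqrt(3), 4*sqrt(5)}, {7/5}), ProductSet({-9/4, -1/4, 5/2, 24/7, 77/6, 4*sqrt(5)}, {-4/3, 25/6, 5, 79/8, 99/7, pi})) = Union(ProductSet({24/7, 2*sqrt(3)}, Interval.open(5, 99/7)), ProductSet({-9/4, -1/4, 5/2, 24/7, 77/6, 4*sqrt(5)}, {-4/3, 25/6, 5, 79/8, 99/7, pi}), ProductSet({-8, 5/2, 24/7, 14/3, 77/6, 2*sqrt(3), 4*sqrt(5)}, {7/5}))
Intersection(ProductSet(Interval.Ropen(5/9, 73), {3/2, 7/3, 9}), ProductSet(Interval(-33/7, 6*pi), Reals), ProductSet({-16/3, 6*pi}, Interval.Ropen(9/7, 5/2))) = ProductSet({6*pi}, {3/2, 7/3})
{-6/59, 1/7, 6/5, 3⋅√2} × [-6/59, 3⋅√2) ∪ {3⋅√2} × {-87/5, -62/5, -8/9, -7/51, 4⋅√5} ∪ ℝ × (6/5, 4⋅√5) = (ℝ × (6/5, 4⋅√5)) ∪ ({3⋅√2} × {-87/5, -62/5, -8/9, -7/51, 4⋅√5}) ∪ ({-6/59, 1/7, 6/5, 3⋅√2} × [-6/59, 3⋅√2))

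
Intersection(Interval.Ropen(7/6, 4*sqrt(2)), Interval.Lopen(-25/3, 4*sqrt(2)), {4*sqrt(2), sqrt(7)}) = {sqrt(7)}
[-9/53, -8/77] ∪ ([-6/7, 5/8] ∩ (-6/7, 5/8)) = (-6/7, 5/8)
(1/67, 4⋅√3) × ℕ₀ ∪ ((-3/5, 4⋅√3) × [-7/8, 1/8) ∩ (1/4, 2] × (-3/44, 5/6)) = ((1/67, 4⋅√3) × ℕ₀) ∪ ((1/4, 2] × (-3/44, 1/8))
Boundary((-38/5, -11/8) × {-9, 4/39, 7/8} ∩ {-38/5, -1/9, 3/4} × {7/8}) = ∅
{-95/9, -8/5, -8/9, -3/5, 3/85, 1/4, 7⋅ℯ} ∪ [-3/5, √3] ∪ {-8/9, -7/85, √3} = {-95/9, -8/5, -8/9, 7⋅ℯ} ∪ [-3/5, √3]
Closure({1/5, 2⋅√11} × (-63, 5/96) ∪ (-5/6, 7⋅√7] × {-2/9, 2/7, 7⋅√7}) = ({1/5, 2⋅√11} × [-63, 5/96]) ∪ ([-5/6, 7⋅√7] × {-2/9, 2/7, 7⋅√7})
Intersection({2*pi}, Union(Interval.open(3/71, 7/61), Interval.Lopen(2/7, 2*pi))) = {2*pi}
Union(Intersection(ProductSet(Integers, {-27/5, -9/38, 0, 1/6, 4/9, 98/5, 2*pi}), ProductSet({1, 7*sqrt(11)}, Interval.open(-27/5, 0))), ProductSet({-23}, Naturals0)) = Union(ProductSet({-23}, Naturals0), ProductSet({1}, {-9/38}))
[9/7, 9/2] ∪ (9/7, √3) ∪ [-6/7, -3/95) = [-6/7, -3/95) ∪ [9/7, 9/2]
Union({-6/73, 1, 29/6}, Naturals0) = Union({-6/73, 29/6}, Naturals0)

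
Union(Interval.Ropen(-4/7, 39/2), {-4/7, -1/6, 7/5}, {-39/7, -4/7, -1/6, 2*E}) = Union({-39/7}, Interval.Ropen(-4/7, 39/2))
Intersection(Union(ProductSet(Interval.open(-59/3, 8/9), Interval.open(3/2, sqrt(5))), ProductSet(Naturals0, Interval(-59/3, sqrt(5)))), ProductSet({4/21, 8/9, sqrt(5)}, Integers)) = ProductSet({4/21}, Range(2, 3, 1))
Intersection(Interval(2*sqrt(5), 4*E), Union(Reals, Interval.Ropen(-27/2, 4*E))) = Interval(2*sqrt(5), 4*E)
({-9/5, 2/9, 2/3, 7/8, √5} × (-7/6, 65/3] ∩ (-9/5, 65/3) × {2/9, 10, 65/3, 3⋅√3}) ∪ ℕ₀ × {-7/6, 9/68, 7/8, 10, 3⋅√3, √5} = (ℕ₀ × {-7/6, 9/68, 7/8, 10, 3⋅√3, √5}) ∪ ({2/9, 2/3, 7/8, √5} × {2/9, 10, 65/3, 3⋅√3})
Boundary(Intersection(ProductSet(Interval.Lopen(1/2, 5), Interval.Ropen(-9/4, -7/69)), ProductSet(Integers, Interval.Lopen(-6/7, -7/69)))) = ProductSet(Range(1, 6, 1), Interval(-6/7, -7/69))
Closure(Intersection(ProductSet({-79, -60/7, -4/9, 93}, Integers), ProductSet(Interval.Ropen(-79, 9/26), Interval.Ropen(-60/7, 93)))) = ProductSet({-79, -60/7, -4/9}, Range(-8, 93, 1))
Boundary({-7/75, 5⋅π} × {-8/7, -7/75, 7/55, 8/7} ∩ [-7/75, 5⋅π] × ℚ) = {-7/75, 5⋅π} × {-8/7, -7/75, 7/55, 8/7}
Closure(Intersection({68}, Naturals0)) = {68}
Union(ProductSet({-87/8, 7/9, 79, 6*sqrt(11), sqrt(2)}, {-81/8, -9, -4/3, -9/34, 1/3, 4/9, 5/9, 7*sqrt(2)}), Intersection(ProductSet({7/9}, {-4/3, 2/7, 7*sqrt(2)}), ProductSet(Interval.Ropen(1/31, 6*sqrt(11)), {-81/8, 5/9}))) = ProductSet({-87/8, 7/9, 79, 6*sqrt(11), sqrt(2)}, {-81/8, -9, -4/3, -9/34, 1/3, 4/9, 5/9, 7*sqrt(2)})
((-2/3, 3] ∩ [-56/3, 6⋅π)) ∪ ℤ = ℤ ∪ (-2/3, 3]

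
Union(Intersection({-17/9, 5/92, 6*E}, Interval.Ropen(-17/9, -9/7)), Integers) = Union({-17/9}, Integers)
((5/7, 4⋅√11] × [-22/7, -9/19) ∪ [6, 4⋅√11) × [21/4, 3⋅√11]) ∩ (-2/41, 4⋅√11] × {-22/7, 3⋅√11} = ((5/7, 4⋅√11] × {-22/7}) ∪ ([6, 4⋅√11) × {3⋅√11})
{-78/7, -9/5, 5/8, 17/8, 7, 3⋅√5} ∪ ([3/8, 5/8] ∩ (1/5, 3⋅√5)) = {-78/7, -9/5, 17/8, 7, 3⋅√5} ∪ [3/8, 5/8]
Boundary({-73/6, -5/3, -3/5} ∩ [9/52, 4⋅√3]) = ∅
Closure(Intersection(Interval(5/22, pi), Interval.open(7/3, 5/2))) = Interval(7/3, 5/2)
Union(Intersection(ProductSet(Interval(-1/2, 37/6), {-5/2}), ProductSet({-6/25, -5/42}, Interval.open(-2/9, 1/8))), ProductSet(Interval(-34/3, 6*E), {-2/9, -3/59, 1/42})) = ProductSet(Interval(-34/3, 6*E), {-2/9, -3/59, 1/42})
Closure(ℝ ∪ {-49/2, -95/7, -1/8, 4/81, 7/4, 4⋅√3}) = ℝ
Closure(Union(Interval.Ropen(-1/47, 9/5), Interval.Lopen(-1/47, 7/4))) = Interval(-1/47, 9/5)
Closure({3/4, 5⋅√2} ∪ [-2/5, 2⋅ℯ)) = [-2/5, 2⋅ℯ] ∪ {5⋅√2}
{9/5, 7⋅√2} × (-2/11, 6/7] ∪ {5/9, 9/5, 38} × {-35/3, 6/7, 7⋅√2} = ({9/5, 7⋅√2} × (-2/11, 6/7]) ∪ ({5/9, 9/5, 38} × {-35/3, 6/7, 7⋅√2})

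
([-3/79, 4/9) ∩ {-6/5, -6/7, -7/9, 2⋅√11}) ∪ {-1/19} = {-1/19}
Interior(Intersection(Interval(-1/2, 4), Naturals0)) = EmptySet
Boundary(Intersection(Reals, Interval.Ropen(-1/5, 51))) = {-1/5, 51}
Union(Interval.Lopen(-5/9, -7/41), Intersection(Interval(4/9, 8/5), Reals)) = Union(Interval.Lopen(-5/9, -7/41), Interval(4/9, 8/5))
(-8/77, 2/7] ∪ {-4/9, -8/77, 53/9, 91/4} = {-4/9, 53/9, 91/4} ∪ [-8/77, 2/7]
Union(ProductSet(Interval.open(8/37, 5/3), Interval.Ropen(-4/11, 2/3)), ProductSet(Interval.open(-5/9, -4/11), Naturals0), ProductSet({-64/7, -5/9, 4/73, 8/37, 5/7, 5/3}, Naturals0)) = Union(ProductSet(Interval.open(8/37, 5/3), Interval.Ropen(-4/11, 2/3)), ProductSet(Union({-64/7, 4/73, 8/37, 5/7, 5/3}, Interval.Ropen(-5/9, -4/11)), Naturals0))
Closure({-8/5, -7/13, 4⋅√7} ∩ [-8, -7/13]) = {-8/5, -7/13}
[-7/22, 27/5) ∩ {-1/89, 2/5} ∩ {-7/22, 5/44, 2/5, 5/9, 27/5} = {2/5}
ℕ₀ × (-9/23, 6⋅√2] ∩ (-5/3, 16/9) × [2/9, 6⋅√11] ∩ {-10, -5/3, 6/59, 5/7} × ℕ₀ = ∅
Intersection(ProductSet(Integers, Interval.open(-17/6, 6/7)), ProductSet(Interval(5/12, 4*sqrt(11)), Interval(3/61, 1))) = ProductSet(Range(1, 14, 1), Interval.Ropen(3/61, 6/7))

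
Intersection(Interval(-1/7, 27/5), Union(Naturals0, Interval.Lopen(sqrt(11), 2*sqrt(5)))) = Union(Interval.Lopen(sqrt(11), 2*sqrt(5)), Range(0, 6, 1))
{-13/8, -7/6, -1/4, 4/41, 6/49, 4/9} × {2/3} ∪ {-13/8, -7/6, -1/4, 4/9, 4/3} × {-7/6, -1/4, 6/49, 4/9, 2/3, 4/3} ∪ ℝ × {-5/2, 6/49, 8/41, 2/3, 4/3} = (ℝ × {-5/2, 6/49, 8/41, 2/3, 4/3}) ∪ ({-13/8, -7/6, -1/4, 4/9, 4/3} × {-7/6, -1/4, 6/49, 4/9, 2/3, 4/3})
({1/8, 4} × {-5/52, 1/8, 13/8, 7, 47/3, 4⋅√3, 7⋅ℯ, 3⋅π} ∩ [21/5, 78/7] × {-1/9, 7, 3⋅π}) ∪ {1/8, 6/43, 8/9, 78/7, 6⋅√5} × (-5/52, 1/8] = {1/8, 6/43, 8/9, 78/7, 6⋅√5} × (-5/52, 1/8]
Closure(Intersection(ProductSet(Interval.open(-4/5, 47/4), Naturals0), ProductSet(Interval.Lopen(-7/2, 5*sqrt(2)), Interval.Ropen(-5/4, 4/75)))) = ProductSet(Interval(-4/5, 5*sqrt(2)), Range(0, 1, 1))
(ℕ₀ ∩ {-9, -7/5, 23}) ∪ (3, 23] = (3, 23]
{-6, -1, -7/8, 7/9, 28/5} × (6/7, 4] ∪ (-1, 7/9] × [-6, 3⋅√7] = ({-6, -1, -7/8, 7/9, 28/5} × (6/7, 4]) ∪ ((-1, 7/9] × [-6, 3⋅√7])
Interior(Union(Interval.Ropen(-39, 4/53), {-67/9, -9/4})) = Interval.open(-39, 4/53)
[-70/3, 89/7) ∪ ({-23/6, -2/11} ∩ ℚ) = [-70/3, 89/7)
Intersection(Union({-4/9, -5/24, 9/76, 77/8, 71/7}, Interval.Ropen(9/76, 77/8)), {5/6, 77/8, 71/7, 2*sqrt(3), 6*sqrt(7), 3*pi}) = {5/6, 77/8, 71/7, 2*sqrt(3), 3*pi}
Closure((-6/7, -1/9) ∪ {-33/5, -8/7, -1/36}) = {-33/5, -8/7, -1/36} ∪ [-6/7, -1/9]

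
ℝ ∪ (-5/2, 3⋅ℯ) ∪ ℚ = ℚ ∪ (-∞, ∞)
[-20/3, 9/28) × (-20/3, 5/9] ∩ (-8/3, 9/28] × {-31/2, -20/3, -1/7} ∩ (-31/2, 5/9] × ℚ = (-8/3, 9/28) × {-1/7}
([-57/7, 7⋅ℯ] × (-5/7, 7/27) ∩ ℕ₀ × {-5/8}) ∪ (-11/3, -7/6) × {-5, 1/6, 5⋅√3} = ({0, 1, …, 19} × {-5/8}) ∪ ((-11/3, -7/6) × {-5, 1/6, 5⋅√3})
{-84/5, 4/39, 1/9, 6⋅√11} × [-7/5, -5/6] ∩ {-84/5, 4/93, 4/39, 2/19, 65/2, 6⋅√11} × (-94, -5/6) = {-84/5, 4/39, 6⋅√11} × [-7/5, -5/6)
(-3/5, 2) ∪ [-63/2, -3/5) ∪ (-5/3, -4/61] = [-63/2, 2)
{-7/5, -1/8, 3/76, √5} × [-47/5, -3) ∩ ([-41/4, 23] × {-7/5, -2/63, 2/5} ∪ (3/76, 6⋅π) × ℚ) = {√5} × (ℚ ∩ [-47/5, -3))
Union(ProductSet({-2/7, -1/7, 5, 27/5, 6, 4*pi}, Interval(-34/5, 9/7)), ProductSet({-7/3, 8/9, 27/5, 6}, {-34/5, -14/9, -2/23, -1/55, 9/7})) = Union(ProductSet({-7/3, 8/9, 27/5, 6}, {-34/5, -14/9, -2/23, -1/55, 9/7}), ProductSet({-2/7, -1/7, 5, 27/5, 6, 4*pi}, Interval(-34/5, 9/7)))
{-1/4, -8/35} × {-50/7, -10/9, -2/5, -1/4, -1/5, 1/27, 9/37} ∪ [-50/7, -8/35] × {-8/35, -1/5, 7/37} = ([-50/7, -8/35] × {-8/35, -1/5, 7/37}) ∪ ({-1/4, -8/35} × {-50/7, -10/9, -2/5, -1/4, -1/5, 1/27, 9/37})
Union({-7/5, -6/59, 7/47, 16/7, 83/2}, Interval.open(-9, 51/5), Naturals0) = Union({83/2}, Interval.open(-9, 51/5), Naturals0)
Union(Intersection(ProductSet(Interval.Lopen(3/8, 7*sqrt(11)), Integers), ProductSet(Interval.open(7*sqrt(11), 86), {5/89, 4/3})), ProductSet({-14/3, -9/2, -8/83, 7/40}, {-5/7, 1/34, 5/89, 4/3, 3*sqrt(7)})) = ProductSet({-14/3, -9/2, -8/83, 7/40}, {-5/7, 1/34, 5/89, 4/3, 3*sqrt(7)})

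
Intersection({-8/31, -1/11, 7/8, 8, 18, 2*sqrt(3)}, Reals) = {-8/31, -1/11, 7/8, 8, 18, 2*sqrt(3)}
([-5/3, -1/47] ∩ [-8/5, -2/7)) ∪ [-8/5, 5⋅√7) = [-8/5, 5⋅√7)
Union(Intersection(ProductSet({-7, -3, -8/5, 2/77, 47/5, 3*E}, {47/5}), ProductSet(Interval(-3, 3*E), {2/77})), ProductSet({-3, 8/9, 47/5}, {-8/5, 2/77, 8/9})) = ProductSet({-3, 8/9, 47/5}, {-8/5, 2/77, 8/9})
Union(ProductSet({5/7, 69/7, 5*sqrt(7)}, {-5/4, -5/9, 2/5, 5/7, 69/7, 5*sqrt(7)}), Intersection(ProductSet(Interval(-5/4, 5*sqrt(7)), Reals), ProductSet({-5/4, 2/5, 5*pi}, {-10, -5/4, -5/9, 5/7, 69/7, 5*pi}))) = Union(ProductSet({-5/4, 2/5}, {-10, -5/4, -5/9, 5/7, 69/7, 5*pi}), ProductSet({5/7, 69/7, 5*sqrt(7)}, {-5/4, -5/9, 2/5, 5/7, 69/7, 5*sqrt(7)}))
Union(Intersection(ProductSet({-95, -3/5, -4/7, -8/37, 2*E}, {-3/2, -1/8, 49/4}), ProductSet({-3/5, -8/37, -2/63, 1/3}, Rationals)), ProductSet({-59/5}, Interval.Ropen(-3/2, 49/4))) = Union(ProductSet({-59/5}, Interval.Ropen(-3/2, 49/4)), ProductSet({-3/5, -8/37}, {-3/2, -1/8, 49/4}))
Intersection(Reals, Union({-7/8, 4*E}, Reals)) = Reals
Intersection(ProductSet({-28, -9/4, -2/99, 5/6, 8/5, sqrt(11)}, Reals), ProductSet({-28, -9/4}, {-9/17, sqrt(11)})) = ProductSet({-28, -9/4}, {-9/17, sqrt(11)})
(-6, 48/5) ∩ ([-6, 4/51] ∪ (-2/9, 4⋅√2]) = (-6, 4⋅√2]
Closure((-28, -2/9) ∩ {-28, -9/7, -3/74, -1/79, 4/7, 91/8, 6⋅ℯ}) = {-9/7}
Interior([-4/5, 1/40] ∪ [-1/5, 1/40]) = (-4/5, 1/40)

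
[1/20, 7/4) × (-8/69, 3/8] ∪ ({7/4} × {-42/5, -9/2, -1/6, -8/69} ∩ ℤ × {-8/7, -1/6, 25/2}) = [1/20, 7/4) × (-8/69, 3/8]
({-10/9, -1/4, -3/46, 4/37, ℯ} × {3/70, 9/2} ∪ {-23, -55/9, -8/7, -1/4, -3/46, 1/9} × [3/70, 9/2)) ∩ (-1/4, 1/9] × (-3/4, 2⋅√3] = ({-3/46, 4/37} × {3/70}) ∪ ({-3/46, 1/9} × [3/70, 2⋅√3])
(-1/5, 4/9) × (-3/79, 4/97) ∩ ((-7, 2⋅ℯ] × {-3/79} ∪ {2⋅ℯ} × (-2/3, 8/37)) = ∅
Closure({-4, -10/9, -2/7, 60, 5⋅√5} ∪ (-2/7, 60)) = {-4, -10/9} ∪ [-2/7, 60]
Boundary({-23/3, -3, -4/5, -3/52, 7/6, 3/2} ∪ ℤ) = ℤ ∪ {-23/3, -4/5, -3/52, 7/6, 3/2}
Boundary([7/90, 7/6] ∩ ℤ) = {1}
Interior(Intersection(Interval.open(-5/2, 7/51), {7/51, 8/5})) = EmptySet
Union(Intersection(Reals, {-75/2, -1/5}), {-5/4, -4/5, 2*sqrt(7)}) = {-75/2, -5/4, -4/5, -1/5, 2*sqrt(7)}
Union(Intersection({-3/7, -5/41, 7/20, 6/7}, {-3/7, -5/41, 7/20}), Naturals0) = Union({-3/7, -5/41, 7/20}, Naturals0)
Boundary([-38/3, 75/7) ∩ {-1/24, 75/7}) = {-1/24}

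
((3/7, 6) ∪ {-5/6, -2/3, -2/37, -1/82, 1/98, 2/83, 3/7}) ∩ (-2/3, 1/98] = {-2/37, -1/82, 1/98}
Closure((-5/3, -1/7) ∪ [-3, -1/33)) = [-3, -1/33]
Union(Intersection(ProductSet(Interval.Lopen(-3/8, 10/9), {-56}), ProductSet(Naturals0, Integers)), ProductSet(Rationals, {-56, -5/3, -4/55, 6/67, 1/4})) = ProductSet(Rationals, {-56, -5/3, -4/55, 6/67, 1/4})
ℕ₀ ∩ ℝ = ℕ₀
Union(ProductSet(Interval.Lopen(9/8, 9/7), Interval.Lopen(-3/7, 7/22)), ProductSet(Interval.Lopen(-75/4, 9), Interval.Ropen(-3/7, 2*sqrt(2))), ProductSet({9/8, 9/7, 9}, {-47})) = Union(ProductSet({9/8, 9/7, 9}, {-47}), ProductSet(Interval.Lopen(-75/4, 9), Interval.Ropen(-3/7, 2*sqrt(2))))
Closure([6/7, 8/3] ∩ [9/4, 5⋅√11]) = [9/4, 8/3]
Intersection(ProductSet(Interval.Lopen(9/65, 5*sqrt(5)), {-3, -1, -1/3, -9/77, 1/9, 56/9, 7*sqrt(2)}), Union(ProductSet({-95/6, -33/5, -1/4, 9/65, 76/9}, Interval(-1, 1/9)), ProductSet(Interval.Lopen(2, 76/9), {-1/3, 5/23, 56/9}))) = Union(ProductSet({76/9}, {-1, -1/3, -9/77, 1/9}), ProductSet(Interval.Lopen(2, 76/9), {-1/3, 56/9}))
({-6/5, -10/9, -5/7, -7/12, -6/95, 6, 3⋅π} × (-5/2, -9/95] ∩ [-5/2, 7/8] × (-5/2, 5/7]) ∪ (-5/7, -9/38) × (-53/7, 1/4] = ((-5/7, -9/38) × (-53/7, 1/4]) ∪ ({-6/5, -10/9, -5/7, -7/12, -6/95} × (-5/2, -9/95])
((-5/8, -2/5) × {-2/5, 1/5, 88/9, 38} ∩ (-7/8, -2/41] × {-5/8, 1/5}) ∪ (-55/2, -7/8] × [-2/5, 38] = ((-5/8, -2/5) × {1/5}) ∪ ((-55/2, -7/8] × [-2/5, 38])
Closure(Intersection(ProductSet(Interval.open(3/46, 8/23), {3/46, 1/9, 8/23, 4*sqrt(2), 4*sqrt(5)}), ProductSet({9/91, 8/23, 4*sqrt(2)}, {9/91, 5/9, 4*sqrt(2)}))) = ProductSet({9/91}, {4*sqrt(2)})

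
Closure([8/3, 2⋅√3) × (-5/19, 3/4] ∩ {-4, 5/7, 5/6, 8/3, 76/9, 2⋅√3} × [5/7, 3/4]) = {8/3} × [5/7, 3/4]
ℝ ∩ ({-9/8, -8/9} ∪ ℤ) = ℤ ∪ {-9/8, -8/9}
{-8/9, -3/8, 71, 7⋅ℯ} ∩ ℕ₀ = {71}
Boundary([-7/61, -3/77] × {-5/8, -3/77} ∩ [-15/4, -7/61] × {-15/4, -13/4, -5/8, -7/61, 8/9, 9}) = {-7/61} × {-5/8}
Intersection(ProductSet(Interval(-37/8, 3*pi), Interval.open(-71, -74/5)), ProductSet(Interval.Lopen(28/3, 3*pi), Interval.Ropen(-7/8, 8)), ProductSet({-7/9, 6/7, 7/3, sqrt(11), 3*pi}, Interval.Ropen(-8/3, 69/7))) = EmptySet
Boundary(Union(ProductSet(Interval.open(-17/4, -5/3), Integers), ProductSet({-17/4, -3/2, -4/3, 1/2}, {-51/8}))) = Union(ProductSet({-17/4, -3/2, -4/3, 1/2}, {-51/8}), ProductSet(Interval(-17/4, -5/3), Integers))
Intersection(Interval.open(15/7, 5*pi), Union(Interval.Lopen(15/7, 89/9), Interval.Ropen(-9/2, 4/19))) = Interval.Lopen(15/7, 89/9)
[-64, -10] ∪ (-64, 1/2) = [-64, 1/2)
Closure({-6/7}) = {-6/7}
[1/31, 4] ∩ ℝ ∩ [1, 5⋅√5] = [1, 4]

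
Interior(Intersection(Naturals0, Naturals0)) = EmptySet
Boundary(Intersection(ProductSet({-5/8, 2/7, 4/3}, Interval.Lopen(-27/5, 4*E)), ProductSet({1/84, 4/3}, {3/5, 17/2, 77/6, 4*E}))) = ProductSet({4/3}, {3/5, 17/2, 4*E})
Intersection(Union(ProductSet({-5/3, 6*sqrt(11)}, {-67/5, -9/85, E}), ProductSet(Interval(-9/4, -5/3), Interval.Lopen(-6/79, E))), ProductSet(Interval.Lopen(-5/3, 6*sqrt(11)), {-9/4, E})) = ProductSet({6*sqrt(11)}, {E})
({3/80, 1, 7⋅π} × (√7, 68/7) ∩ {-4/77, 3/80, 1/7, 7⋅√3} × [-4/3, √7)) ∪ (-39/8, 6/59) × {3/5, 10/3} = (-39/8, 6/59) × {3/5, 10/3}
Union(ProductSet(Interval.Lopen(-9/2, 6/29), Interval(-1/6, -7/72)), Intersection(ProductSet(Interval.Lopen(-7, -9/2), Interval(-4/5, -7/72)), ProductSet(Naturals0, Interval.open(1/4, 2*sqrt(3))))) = ProductSet(Interval.Lopen(-9/2, 6/29), Interval(-1/6, -7/72))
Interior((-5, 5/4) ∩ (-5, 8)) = (-5, 5/4)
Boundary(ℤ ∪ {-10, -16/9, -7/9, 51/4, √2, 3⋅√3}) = ℤ ∪ {-16/9, -7/9, 51/4, √2, 3⋅√3}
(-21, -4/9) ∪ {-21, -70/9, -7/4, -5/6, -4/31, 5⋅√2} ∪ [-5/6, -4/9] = [-21, -4/9] ∪ {-4/31, 5⋅√2}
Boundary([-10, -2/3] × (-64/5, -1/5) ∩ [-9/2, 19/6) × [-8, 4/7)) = ({-9/2, -2/3} × [-8, -1/5]) ∪ ([-9/2, -2/3] × {-8, -1/5})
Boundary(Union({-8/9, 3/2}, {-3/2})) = {-3/2, -8/9, 3/2}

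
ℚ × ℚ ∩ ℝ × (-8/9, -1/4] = ℚ × (ℚ ∩ (-8/9, -1/4])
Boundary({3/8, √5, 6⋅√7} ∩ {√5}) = {√5}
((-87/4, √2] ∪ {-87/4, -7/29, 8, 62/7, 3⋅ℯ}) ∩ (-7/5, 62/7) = (-7/5, √2] ∪ {8, 3⋅ℯ}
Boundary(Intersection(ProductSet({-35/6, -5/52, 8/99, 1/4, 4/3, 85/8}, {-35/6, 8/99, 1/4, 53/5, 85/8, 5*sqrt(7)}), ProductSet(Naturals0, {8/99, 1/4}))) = EmptySet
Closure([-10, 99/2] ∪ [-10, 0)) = [-10, 99/2]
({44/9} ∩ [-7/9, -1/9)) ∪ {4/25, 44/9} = {4/25, 44/9}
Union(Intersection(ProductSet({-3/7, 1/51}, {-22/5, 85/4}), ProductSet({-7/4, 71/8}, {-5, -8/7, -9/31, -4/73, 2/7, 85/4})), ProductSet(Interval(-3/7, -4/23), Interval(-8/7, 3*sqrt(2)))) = ProductSet(Interval(-3/7, -4/23), Interval(-8/7, 3*sqrt(2)))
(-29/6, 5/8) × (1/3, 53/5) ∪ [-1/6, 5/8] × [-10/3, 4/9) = ((-29/6, 5/8) × (1/3, 53/5)) ∪ ([-1/6, 5/8] × [-10/3, 4/9))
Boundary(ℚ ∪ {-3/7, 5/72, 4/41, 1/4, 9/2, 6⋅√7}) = ℝ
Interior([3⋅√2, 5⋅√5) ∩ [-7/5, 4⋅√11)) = (3⋅√2, 5⋅√5)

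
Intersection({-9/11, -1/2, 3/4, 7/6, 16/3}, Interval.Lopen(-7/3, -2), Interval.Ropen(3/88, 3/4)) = EmptySet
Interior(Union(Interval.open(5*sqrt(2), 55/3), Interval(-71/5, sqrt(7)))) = Union(Interval.open(-71/5, sqrt(7)), Interval.open(5*sqrt(2), 55/3))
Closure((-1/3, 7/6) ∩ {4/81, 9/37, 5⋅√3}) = {4/81, 9/37}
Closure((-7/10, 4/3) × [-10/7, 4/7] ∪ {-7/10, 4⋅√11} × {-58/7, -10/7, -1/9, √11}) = ([-7/10, 4/3] × [-10/7, 4/7]) ∪ ({-7/10, 4⋅√11} × {-58/7, -10/7, -1/9, √11})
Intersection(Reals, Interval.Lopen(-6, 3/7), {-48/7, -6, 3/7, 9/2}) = {3/7}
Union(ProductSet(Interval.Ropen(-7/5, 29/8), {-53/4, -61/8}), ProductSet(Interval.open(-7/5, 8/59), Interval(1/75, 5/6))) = Union(ProductSet(Interval.open(-7/5, 8/59), Interval(1/75, 5/6)), ProductSet(Interval.Ropen(-7/5, 29/8), {-53/4, -61/8}))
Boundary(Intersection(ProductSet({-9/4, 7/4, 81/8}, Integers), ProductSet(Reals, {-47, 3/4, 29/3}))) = ProductSet({-9/4, 7/4, 81/8}, {-47})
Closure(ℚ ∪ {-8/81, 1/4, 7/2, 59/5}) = ℝ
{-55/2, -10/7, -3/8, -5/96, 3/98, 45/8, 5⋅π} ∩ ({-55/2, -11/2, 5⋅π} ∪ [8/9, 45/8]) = {-55/2, 45/8, 5⋅π}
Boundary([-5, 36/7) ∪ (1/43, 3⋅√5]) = {-5, 3⋅√5}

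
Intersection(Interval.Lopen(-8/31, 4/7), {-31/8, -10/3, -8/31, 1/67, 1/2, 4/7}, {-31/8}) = EmptySet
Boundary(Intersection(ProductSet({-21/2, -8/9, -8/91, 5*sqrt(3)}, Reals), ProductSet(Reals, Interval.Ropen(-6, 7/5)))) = ProductSet({-21/2, -8/9, -8/91, 5*sqrt(3)}, Interval(-6, 7/5))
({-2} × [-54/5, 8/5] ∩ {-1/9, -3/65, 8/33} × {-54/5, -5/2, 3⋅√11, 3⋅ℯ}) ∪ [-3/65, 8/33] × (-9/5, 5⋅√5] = [-3/65, 8/33] × (-9/5, 5⋅√5]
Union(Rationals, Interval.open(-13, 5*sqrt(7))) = Union(Interval.Ropen(-13, 5*sqrt(7)), Rationals)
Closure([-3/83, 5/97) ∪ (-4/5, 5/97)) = [-4/5, 5/97]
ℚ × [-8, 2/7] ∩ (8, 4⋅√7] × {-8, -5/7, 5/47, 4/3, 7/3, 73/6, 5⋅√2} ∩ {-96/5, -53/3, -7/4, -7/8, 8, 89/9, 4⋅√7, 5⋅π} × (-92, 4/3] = {89/9} × {-8, -5/7, 5/47}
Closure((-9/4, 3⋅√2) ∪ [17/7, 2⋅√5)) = [-9/4, 2⋅√5]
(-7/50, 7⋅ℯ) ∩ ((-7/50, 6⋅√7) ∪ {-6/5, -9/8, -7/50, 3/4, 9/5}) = (-7/50, 6⋅√7)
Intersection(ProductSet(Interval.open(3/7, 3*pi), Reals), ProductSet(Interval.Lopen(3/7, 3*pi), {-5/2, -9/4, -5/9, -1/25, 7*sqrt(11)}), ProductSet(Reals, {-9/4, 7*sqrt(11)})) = ProductSet(Interval.open(3/7, 3*pi), {-9/4, 7*sqrt(11)})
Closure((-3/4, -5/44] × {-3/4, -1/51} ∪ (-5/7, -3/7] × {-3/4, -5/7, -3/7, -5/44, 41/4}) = ([-3/4, -5/44] × {-3/4, -1/51}) ∪ ([-5/7, -3/7] × {-3/4, -5/7, -3/7, -5/44, 41/4})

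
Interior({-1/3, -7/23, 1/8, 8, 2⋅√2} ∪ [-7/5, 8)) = (-7/5, 8)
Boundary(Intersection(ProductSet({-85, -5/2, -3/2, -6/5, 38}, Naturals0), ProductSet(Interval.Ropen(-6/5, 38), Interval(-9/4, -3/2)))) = EmptySet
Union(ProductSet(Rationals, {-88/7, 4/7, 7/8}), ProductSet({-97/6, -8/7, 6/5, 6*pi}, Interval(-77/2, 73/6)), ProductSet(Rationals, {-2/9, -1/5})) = Union(ProductSet({-97/6, -8/7, 6/5, 6*pi}, Interval(-77/2, 73/6)), ProductSet(Rationals, {-88/7, -2/9, -1/5, 4/7, 7/8}))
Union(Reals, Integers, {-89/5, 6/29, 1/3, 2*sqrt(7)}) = Reals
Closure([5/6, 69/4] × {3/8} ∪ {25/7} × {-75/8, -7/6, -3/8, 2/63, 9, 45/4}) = ([5/6, 69/4] × {3/8}) ∪ ({25/7} × {-75/8, -7/6, -3/8, 2/63, 9, 45/4})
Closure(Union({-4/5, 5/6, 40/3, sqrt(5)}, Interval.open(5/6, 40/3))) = Union({-4/5}, Interval(5/6, 40/3))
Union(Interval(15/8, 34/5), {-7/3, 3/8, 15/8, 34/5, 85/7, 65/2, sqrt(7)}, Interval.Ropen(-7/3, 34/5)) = Union({85/7, 65/2}, Interval(-7/3, 34/5))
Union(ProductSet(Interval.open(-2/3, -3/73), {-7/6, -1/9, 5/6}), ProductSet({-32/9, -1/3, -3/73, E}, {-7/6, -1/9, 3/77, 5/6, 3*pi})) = Union(ProductSet({-32/9, -1/3, -3/73, E}, {-7/6, -1/9, 3/77, 5/6, 3*pi}), ProductSet(Interval.open(-2/3, -3/73), {-7/6, -1/9, 5/6}))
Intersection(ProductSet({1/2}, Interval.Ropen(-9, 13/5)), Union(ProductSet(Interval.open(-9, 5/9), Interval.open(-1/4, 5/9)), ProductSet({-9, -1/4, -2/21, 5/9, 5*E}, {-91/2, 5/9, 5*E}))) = ProductSet({1/2}, Interval.open(-1/4, 5/9))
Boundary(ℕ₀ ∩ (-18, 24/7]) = {0, 1, 2, 3}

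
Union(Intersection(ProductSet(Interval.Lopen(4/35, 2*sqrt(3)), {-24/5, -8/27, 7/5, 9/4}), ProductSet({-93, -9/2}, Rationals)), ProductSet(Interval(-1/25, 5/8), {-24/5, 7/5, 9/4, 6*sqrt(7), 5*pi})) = ProductSet(Interval(-1/25, 5/8), {-24/5, 7/5, 9/4, 6*sqrt(7), 5*pi})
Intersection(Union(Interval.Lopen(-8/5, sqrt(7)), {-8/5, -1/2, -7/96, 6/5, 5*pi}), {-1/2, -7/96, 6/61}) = {-1/2, -7/96, 6/61}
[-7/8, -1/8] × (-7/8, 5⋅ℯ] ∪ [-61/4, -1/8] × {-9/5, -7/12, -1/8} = ([-61/4, -1/8] × {-9/5, -7/12, -1/8}) ∪ ([-7/8, -1/8] × (-7/8, 5⋅ℯ])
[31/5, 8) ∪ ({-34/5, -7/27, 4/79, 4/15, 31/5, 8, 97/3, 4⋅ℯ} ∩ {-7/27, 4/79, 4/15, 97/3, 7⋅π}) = {-7/27, 4/79, 4/15, 97/3} ∪ [31/5, 8)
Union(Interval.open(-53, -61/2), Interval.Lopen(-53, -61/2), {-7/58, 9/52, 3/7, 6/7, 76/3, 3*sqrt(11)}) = Union({-7/58, 9/52, 3/7, 6/7, 76/3, 3*sqrt(11)}, Interval.Lopen(-53, -61/2))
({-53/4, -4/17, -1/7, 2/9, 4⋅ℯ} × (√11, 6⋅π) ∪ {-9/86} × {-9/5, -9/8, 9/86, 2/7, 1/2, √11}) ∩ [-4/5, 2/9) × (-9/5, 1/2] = {-9/86} × {-9/8, 9/86, 2/7, 1/2}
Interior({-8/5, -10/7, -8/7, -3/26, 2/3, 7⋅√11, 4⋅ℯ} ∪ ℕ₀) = ∅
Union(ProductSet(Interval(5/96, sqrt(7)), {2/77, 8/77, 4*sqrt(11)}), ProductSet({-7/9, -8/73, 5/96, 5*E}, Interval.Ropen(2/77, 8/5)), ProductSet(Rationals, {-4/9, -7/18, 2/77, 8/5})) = Union(ProductSet({-7/9, -8/73, 5/96, 5*E}, Interval.Ropen(2/77, 8/5)), ProductSet(Interval(5/96, sqrt(7)), {2/77, 8/77, 4*sqrt(11)}), ProductSet(Rationals, {-4/9, -7/18, 2/77, 8/5}))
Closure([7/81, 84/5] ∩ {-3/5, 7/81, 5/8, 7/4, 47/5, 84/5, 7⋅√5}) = {7/81, 5/8, 7/4, 47/5, 84/5, 7⋅√5}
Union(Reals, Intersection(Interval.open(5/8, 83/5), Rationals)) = Union(Intersection(Interval.open(5/8, 83/5), Rationals), Reals)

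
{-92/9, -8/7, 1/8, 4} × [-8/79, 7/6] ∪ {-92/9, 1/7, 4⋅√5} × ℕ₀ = ({-92/9, 1/7, 4⋅√5} × ℕ₀) ∪ ({-92/9, -8/7, 1/8, 4} × [-8/79, 7/6])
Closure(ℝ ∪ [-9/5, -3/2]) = (-∞, ∞)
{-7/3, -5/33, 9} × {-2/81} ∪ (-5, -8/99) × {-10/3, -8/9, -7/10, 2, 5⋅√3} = ({-7/3, -5/33, 9} × {-2/81}) ∪ ((-5, -8/99) × {-10/3, -8/9, -7/10, 2, 5⋅√3})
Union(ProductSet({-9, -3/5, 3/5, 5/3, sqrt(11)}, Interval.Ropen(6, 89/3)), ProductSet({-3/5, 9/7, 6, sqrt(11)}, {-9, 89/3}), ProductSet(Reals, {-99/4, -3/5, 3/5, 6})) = Union(ProductSet({-3/5, 9/7, 6, sqrt(11)}, {-9, 89/3}), ProductSet({-9, -3/5, 3/5, 5/3, sqrt(11)}, Interval.Ropen(6, 89/3)), ProductSet(Reals, {-99/4, -3/5, 3/5, 6}))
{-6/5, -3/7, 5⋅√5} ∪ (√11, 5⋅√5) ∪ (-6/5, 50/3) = [-6/5, 50/3)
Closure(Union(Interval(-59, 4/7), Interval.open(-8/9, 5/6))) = Interval(-59, 5/6)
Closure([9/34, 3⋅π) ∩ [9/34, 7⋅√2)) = [9/34, 3⋅π]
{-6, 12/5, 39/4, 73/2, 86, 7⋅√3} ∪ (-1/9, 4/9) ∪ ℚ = ℚ ∪ [-1/9, 4/9] ∪ {7⋅√3}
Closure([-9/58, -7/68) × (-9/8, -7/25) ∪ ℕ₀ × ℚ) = ((ℕ₀ \ (-9/58, -7/68)) × ℝ) ∪ ({-9/58, -7/68} × [-9/8, -7/25]) ∪ ([-9/58, -7/68] × {-9/8, -7/25}) ∪ ([-9/58, -7/68) × (-9/8, -7/25)) ∪ (ℕ₀ × (ℚ ∪ (-∞, -9/8] ∪ [-7/25, ∞)))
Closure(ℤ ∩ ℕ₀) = ℕ₀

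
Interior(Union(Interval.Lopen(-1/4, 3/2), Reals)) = Interval(-oo, oo)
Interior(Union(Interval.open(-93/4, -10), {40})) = Interval.open(-93/4, -10)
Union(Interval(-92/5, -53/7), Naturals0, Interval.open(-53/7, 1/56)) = Union(Interval.Ropen(-92/5, 1/56), Naturals0)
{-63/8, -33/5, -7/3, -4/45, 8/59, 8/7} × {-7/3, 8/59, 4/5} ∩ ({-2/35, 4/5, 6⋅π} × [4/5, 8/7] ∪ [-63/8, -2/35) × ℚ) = {-63/8, -33/5, -7/3, -4/45} × {-7/3, 8/59, 4/5}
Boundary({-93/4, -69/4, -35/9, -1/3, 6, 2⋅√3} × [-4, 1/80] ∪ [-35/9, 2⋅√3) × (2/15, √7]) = ({-35/9, 2⋅√3} × [2/15, √7]) ∪ ([-35/9, 2⋅√3] × {2/15, √7}) ∪ ({-93/4, -69/4, -35/9, -1/3, 6, 2⋅√3} × [-4, 1/80])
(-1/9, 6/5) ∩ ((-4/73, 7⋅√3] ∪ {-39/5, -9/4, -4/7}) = (-4/73, 6/5)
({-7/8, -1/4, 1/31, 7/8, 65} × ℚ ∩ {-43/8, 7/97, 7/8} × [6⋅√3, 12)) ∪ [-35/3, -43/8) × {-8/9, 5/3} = ([-35/3, -43/8) × {-8/9, 5/3}) ∪ ({7/8} × (ℚ ∩ [6⋅√3, 12)))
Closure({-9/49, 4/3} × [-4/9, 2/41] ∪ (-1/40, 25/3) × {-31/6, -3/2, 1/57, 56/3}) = ({-9/49, 4/3} × [-4/9, 2/41]) ∪ ([-1/40, 25/3] × {-31/6, -3/2, 1/57, 56/3})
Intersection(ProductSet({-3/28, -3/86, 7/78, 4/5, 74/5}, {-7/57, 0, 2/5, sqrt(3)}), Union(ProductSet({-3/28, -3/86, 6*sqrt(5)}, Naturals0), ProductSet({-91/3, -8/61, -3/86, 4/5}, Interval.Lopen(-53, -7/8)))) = ProductSet({-3/28, -3/86}, {0})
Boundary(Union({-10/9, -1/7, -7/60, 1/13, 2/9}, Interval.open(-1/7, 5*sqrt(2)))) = {-10/9, -1/7, 5*sqrt(2)}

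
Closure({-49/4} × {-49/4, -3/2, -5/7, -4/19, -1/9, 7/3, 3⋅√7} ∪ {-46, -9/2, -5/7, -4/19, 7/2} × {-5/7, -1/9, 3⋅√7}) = ({-49/4} × {-49/4, -3/2, -5/7, -4/19, -1/9, 7/3, 3⋅√7}) ∪ ({-46, -9/2, -5/7, -4/19, 7/2} × {-5/7, -1/9, 3⋅√7})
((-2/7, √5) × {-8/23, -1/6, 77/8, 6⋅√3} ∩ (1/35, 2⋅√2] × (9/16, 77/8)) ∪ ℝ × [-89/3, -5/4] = ℝ × [-89/3, -5/4]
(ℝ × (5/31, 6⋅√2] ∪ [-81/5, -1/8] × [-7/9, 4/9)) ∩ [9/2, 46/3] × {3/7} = [9/2, 46/3] × {3/7}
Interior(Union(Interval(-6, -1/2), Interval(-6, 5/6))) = Interval.open(-6, 5/6)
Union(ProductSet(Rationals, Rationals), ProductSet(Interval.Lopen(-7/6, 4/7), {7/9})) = Union(ProductSet(Interval.Lopen(-7/6, 4/7), {7/9}), ProductSet(Rationals, Rationals))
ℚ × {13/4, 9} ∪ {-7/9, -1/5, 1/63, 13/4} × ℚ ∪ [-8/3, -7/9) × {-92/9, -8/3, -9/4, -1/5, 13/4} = (ℚ × {13/4, 9}) ∪ ({-7/9, -1/5, 1/63, 13/4} × ℚ) ∪ ([-8/3, -7/9) × {-92/9, -8/3, -9/4, -1/5, 13/4})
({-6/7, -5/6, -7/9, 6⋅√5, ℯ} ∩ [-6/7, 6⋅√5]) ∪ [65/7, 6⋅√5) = {-6/7, -5/6, -7/9, ℯ} ∪ [65/7, 6⋅√5]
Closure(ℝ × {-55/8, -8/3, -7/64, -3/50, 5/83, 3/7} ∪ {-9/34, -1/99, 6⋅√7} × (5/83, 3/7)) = (ℝ × {-55/8, -8/3, -7/64, -3/50, 5/83, 3/7}) ∪ ({-9/34, -1/99, 6⋅√7} × [5/83, 3/7])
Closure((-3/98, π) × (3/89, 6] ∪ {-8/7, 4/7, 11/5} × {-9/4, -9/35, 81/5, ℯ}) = ({-3/98, π} × [3/89, 6]) ∪ ([-3/98, π] × {3/89, 6}) ∪ ({-8/7, 4/7, 11/5} × {-9/4, -9/35, 81/5, ℯ}) ∪ ((-3/98, π) × (3/89, 6])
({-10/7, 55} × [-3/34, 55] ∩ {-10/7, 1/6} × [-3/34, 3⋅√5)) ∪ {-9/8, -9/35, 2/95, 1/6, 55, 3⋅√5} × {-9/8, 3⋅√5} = ({-10/7} × [-3/34, 3⋅√5)) ∪ ({-9/8, -9/35, 2/95, 1/6, 55, 3⋅√5} × {-9/8, 3⋅√5})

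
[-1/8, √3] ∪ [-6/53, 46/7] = [-1/8, 46/7]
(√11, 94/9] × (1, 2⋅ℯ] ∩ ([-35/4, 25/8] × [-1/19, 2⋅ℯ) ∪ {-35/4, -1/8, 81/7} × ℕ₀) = ∅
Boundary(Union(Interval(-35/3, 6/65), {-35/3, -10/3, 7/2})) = {-35/3, 6/65, 7/2}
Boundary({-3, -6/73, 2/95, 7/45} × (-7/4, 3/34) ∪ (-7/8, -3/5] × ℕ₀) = ([-7/8, -3/5] × ℕ₀) ∪ ({-3, -6/73, 2/95, 7/45} × [-7/4, 3/34])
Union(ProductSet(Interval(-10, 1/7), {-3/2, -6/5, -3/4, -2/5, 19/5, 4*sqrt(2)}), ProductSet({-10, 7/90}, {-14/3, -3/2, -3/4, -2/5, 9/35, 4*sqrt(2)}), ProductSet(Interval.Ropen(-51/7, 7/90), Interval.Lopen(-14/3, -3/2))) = Union(ProductSet({-10, 7/90}, {-14/3, -3/2, -3/4, -2/5, 9/35, 4*sqrt(2)}), ProductSet(Interval(-10, 1/7), {-3/2, -6/5, -3/4, -2/5, 19/5, 4*sqrt(2)}), ProductSet(Interval.Ropen(-51/7, 7/90), Interval.Lopen(-14/3, -3/2)))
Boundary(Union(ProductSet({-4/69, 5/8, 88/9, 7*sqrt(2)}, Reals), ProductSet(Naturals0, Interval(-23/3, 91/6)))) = Union(ProductSet({-4/69, 5/8, 88/9, 7*sqrt(2)}, Reals), ProductSet(Naturals0, Interval(-23/3, 91/6)))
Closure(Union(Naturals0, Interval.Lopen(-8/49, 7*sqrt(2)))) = Union(Complement(Naturals0, Interval.open(-8/49, 7*sqrt(2))), Interval(-8/49, 7*sqrt(2)), Naturals0)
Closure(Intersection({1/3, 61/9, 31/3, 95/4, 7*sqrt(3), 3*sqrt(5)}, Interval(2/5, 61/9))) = {61/9, 3*sqrt(5)}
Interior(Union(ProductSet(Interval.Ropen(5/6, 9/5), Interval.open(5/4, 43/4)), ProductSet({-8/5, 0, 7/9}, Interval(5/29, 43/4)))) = ProductSet(Interval.open(5/6, 9/5), Interval.open(5/4, 43/4))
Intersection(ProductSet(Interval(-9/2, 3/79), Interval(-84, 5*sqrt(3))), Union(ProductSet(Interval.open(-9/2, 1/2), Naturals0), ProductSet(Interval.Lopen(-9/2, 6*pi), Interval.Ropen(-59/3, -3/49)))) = ProductSet(Interval.Lopen(-9/2, 3/79), Union(Interval.Ropen(-59/3, -3/49), Range(0, 9, 1)))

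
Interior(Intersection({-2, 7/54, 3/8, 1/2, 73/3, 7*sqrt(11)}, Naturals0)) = EmptySet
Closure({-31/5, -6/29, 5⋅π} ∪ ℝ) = ℝ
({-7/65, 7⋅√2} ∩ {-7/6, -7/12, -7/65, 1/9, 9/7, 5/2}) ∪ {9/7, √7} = {-7/65, 9/7, √7}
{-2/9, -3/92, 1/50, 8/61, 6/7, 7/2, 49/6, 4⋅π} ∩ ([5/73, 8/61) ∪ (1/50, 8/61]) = {8/61}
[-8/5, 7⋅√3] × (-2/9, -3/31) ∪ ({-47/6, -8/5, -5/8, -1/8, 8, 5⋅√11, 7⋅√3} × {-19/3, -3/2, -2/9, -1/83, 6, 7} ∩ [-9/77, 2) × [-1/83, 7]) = [-8/5, 7⋅√3] × (-2/9, -3/31)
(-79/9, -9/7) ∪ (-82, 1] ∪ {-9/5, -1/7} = (-82, 1]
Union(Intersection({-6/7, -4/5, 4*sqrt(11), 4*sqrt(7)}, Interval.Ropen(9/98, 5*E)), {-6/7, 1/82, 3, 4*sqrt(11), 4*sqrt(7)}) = {-6/7, 1/82, 3, 4*sqrt(11), 4*sqrt(7)}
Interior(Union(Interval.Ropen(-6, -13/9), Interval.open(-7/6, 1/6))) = Union(Interval.open(-6, -13/9), Interval.open(-7/6, 1/6))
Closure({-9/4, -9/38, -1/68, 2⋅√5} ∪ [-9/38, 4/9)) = {-9/4, 2⋅√5} ∪ [-9/38, 4/9]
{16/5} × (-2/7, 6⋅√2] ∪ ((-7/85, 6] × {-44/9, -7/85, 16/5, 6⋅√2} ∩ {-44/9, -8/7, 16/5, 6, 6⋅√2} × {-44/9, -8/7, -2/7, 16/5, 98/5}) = ({16/5, 6} × {-44/9, 16/5}) ∪ ({16/5} × (-2/7, 6⋅√2])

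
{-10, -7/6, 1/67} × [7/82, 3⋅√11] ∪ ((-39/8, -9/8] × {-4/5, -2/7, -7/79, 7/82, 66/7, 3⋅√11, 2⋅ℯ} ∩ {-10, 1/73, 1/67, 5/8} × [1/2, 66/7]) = {-10, -7/6, 1/67} × [7/82, 3⋅√11]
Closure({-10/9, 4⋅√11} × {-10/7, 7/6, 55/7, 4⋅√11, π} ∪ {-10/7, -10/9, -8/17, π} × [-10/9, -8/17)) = ({-10/7, -10/9, -8/17, π} × [-10/9, -8/17]) ∪ ({-10/9, 4⋅√11} × {-10/7, 7/6, 55/7, 4⋅√11, π})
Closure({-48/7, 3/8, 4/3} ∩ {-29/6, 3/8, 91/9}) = {3/8}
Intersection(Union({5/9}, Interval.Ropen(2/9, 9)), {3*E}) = {3*E}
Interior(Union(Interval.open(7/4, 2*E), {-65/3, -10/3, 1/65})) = Interval.open(7/4, 2*E)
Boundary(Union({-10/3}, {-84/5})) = {-84/5, -10/3}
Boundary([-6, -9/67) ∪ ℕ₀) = {-6, -9/67} ∪ (ℕ₀ \ (-6, -9/67))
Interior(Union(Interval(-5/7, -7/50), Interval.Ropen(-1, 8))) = Interval.open(-1, 8)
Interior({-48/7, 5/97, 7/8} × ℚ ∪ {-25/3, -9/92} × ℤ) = ∅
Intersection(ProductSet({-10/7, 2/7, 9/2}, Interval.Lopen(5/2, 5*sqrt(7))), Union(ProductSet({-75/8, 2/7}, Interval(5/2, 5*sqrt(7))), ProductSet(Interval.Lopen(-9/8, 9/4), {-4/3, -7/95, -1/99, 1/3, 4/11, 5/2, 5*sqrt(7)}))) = ProductSet({2/7}, Interval.Lopen(5/2, 5*sqrt(7)))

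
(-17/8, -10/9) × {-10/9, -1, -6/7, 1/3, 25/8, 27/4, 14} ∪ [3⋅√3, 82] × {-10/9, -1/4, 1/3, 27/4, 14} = ((-17/8, -10/9) × {-10/9, -1, -6/7, 1/3, 25/8, 27/4, 14}) ∪ ([3⋅√3, 82] × {-10/9, -1/4, 1/3, 27/4, 14})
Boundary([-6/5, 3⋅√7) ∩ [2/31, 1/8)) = {2/31, 1/8}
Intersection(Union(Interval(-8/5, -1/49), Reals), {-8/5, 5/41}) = {-8/5, 5/41}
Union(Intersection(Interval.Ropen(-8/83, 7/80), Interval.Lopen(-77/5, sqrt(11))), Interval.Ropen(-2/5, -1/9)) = Union(Interval.Ropen(-2/5, -1/9), Interval.Ropen(-8/83, 7/80))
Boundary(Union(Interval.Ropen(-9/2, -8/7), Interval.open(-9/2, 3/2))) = {-9/2, 3/2}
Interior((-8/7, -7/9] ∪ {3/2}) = (-8/7, -7/9)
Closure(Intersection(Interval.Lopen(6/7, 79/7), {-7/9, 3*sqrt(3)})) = {3*sqrt(3)}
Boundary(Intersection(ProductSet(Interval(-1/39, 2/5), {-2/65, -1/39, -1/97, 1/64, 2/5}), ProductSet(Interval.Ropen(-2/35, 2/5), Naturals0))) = EmptySet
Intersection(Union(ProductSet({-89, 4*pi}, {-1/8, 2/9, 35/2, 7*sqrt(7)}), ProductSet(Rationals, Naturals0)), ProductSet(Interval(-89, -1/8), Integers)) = ProductSet(Intersection(Interval(-89, -1/8), Rationals), Naturals0)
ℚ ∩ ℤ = ℤ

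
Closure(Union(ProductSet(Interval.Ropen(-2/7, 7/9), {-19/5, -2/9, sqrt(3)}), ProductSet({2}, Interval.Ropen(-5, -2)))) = Union(ProductSet({2}, Interval(-5, -2)), ProductSet(Interval(-2/7, 7/9), {-19/5, -2/9, sqrt(3)}))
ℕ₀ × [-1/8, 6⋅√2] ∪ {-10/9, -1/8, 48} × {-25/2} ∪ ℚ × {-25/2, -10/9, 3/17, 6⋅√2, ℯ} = (ℕ₀ × [-1/8, 6⋅√2]) ∪ (ℚ × {-25/2, -10/9, 3/17, 6⋅√2, ℯ})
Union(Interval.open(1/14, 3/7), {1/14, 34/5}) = Union({34/5}, Interval.Ropen(1/14, 3/7))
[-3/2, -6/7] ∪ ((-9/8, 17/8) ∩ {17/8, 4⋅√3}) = [-3/2, -6/7]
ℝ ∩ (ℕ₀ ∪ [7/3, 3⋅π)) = ℕ₀ ∪ [7/3, 3⋅π)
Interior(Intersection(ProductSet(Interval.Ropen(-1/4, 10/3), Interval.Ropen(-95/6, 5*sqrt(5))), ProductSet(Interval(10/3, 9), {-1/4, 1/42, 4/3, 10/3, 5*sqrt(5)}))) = EmptySet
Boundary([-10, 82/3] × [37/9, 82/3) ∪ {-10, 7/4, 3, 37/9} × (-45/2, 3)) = ({-10, 82/3} × [37/9, 82/3]) ∪ ([-10, 82/3] × {37/9, 82/3}) ∪ ({-10, 7/4, 3, 37/9} × [-45/2, 3])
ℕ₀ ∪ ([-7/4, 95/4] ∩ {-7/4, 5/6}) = {-7/4, 5/6} ∪ ℕ₀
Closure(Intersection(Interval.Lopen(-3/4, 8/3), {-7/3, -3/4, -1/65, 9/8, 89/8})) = {-1/65, 9/8}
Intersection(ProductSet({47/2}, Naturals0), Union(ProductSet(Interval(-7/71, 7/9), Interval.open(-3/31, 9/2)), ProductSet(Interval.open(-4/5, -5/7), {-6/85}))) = EmptySet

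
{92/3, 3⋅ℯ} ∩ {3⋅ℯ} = {3⋅ℯ}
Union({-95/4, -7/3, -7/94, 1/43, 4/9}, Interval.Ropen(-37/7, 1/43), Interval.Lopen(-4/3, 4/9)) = Union({-95/4}, Interval(-37/7, 4/9))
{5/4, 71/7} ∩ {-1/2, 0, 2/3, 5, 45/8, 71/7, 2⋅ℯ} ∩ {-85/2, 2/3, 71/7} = {71/7}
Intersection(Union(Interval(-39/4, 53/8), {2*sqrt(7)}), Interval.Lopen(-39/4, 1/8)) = Interval.Lopen(-39/4, 1/8)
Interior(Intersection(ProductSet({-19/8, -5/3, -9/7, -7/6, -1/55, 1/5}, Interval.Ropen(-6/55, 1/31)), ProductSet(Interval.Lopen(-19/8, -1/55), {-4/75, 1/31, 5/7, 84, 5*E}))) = EmptySet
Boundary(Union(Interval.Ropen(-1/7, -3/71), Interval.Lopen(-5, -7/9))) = {-5, -7/9, -1/7, -3/71}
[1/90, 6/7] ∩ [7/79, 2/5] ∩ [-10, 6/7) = [7/79, 2/5]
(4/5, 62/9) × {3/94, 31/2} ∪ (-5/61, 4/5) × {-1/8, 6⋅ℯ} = ((4/5, 62/9) × {3/94, 31/2}) ∪ ((-5/61, 4/5) × {-1/8, 6⋅ℯ})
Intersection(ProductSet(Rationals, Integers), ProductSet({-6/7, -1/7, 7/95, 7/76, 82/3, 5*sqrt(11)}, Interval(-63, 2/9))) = ProductSet({-6/7, -1/7, 7/95, 7/76, 82/3}, Range(-63, 1, 1))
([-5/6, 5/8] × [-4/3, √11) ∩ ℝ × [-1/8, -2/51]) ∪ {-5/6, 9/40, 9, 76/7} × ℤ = ({-5/6, 9/40, 9, 76/7} × ℤ) ∪ ([-5/6, 5/8] × [-1/8, -2/51])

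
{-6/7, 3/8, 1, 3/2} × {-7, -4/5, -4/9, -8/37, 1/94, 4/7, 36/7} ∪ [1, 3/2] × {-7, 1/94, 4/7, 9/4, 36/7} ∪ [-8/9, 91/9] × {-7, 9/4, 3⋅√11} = ([1, 3/2] × {-7, 1/94, 4/7, 9/4, 36/7}) ∪ ({-6/7, 3/8, 1, 3/2} × {-7, -4/5, -4/9, -8/37, 1/94, 4/7, 36/7}) ∪ ([-8/9, 91/9] × {-7, 9/4, 3⋅√11})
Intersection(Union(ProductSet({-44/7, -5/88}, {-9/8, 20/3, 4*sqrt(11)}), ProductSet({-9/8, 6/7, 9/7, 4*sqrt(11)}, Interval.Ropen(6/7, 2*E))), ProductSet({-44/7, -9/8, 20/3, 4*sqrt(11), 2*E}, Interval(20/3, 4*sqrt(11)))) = ProductSet({-44/7}, {20/3, 4*sqrt(11)})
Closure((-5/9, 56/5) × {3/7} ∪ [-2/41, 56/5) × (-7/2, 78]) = ([-5/9, 56/5] × {3/7}) ∪ ({-2/41, 56/5} × [-7/2, 78]) ∪ ([-2/41, 56/5] × {-7/2, 78}) ∪ ([-2/41, 56/5) × (-7/2, 78])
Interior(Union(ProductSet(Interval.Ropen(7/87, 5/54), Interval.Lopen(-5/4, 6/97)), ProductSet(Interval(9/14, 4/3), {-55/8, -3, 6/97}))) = ProductSet(Interval.open(7/87, 5/54), Interval.open(-5/4, 6/97))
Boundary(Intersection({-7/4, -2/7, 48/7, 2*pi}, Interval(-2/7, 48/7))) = {-2/7, 48/7, 2*pi}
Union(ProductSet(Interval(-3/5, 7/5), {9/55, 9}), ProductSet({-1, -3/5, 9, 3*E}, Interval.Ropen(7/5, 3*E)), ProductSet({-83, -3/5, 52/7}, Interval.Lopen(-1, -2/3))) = Union(ProductSet({-83, -3/5, 52/7}, Interval.Lopen(-1, -2/3)), ProductSet({-1, -3/5, 9, 3*E}, Interval.Ropen(7/5, 3*E)), ProductSet(Interval(-3/5, 7/5), {9/55, 9}))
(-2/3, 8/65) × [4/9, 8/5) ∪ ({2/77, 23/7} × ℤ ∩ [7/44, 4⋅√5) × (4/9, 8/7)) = ({23/7} × {1}) ∪ ((-2/3, 8/65) × [4/9, 8/5))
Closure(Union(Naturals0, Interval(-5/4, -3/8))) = Union(Complement(Naturals0, Interval.open(-5/4, -3/8)), Interval(-5/4, -3/8), Naturals0)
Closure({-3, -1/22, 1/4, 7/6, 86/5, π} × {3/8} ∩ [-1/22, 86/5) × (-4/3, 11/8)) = {-1/22, 1/4, 7/6, π} × {3/8}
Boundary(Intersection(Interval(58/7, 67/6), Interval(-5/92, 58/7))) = {58/7}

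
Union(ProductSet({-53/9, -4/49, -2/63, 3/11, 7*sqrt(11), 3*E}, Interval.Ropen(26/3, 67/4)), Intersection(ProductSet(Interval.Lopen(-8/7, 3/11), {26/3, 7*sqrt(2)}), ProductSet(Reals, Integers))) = ProductSet({-53/9, -4/49, -2/63, 3/11, 7*sqrt(11), 3*E}, Interval.Ropen(26/3, 67/4))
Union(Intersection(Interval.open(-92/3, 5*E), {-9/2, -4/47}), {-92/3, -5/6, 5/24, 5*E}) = {-92/3, -9/2, -5/6, -4/47, 5/24, 5*E}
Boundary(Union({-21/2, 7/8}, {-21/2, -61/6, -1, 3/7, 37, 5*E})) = {-21/2, -61/6, -1, 3/7, 7/8, 37, 5*E}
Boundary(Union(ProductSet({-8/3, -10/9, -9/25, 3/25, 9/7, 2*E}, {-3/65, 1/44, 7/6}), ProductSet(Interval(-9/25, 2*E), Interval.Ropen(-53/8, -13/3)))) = Union(ProductSet({-9/25, 2*E}, Interval(-53/8, -13/3)), ProductSet({-8/3, -10/9, -9/25, 3/25, 9/7, 2*E}, {-3/65, 1/44, 7/6}), ProductSet(Interval(-9/25, 2*E), {-53/8, -13/3}))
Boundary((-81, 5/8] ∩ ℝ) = {-81, 5/8}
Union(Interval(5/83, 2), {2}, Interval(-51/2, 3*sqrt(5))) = Interval(-51/2, 3*sqrt(5))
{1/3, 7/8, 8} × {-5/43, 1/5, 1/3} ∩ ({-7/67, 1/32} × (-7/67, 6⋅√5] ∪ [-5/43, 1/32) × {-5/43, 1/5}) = ∅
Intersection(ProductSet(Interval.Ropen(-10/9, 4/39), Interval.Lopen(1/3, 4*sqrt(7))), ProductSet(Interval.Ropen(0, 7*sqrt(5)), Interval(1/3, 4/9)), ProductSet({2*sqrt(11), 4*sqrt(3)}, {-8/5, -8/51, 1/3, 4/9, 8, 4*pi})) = EmptySet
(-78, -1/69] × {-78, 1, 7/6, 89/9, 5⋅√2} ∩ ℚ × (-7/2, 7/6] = (ℚ ∩ (-78, -1/69]) × {1, 7/6}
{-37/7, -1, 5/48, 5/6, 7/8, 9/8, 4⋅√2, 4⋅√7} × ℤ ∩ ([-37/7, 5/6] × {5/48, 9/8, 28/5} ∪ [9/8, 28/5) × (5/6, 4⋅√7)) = {9/8} × {1, 2, …, 10}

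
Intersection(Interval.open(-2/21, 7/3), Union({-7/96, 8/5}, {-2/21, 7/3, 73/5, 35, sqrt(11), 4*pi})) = {-7/96, 8/5}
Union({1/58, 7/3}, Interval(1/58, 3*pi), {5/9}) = Interval(1/58, 3*pi)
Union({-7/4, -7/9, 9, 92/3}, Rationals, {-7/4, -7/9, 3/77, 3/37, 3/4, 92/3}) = Rationals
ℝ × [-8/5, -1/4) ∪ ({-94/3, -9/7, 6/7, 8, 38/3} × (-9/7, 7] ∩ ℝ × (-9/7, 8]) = (ℝ × [-8/5, -1/4)) ∪ ({-94/3, -9/7, 6/7, 8, 38/3} × (-9/7, 7])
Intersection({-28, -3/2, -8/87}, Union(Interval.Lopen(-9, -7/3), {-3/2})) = {-3/2}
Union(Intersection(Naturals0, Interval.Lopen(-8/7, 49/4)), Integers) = Integers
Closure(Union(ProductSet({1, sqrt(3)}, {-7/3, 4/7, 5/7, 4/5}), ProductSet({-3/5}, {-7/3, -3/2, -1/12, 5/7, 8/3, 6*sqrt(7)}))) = Union(ProductSet({-3/5}, {-7/3, -3/2, -1/12, 5/7, 8/3, 6*sqrt(7)}), ProductSet({1, sqrt(3)}, {-7/3, 4/7, 5/7, 4/5}))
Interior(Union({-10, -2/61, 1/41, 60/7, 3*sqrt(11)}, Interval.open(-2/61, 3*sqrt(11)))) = Interval.open(-2/61, 3*sqrt(11))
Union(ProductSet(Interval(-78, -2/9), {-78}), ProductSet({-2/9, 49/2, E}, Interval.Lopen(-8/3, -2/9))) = Union(ProductSet({-2/9, 49/2, E}, Interval.Lopen(-8/3, -2/9)), ProductSet(Interval(-78, -2/9), {-78}))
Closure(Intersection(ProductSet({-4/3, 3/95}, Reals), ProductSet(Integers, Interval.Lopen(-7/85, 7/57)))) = EmptySet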